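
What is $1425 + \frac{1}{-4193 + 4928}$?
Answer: $\frac{1047376}{735} \approx 1425.0$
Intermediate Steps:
$1425 + \frac{1}{-4193 + 4928} = 1425 + \frac{1}{735} = \frac{1047376}{735}$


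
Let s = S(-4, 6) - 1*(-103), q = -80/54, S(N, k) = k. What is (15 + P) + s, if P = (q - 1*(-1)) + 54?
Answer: 4793/27 ≈ 177.52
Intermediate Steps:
q = -40/27 (q = -80*1/54 = -40/27 ≈ -1.4815)
P = 1445/27 (P = (-40/27 - 1*(-1)) + 54 = (-40/27 + 1) + 54 = -13/27 + 54 = 1445/27 ≈ 53.518)
s = 109 (s = 6 - 1*(-103) = 6 + 103 = 109)
(15 + P) + s = (15 + 1445/27) + 109 = 1850/27 + 109 = 4793/27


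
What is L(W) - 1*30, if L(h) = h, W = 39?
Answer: 9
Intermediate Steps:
L(W) - 1*30 = 39 - 1*30 = 39 - 30 = 9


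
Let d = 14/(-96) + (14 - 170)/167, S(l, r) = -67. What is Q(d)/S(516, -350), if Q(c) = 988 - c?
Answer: -7928465/537072 ≈ -14.762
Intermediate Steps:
d = -8657/8016 (d = 14*(-1/96) - 156*1/167 = -7/48 - 156/167 = -8657/8016 ≈ -1.0800)
Q(d)/S(516, -350) = (988 - 1*(-8657/8016))/(-67) = (988 + 8657/8016)*(-1/67) = (7928465/8016)*(-1/67) = -7928465/537072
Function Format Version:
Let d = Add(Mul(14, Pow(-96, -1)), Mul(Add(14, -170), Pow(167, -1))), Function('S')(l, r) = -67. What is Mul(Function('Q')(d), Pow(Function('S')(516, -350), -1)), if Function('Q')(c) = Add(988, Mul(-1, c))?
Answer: Rational(-7928465, 537072) ≈ -14.762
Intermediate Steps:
d = Rational(-8657, 8016) (d = Add(Mul(14, Rational(-1, 96)), Mul(-156, Rational(1, 167))) = Add(Rational(-7, 48), Rational(-156, 167)) = Rational(-8657, 8016) ≈ -1.0800)
Mul(Function('Q')(d), Pow(Function('S')(516, -350), -1)) = Mul(Add(988, Mul(-1, Rational(-8657, 8016))), Pow(-67, -1)) = Mul(Add(988, Rational(8657, 8016)), Rational(-1, 67)) = Mul(Rational(7928465, 8016), Rational(-1, 67)) = Rational(-7928465, 537072)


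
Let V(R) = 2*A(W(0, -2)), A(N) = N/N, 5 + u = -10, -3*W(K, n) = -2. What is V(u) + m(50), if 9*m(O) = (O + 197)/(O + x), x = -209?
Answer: 2615/1431 ≈ 1.8274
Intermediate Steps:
W(K, n) = ⅔ (W(K, n) = -⅓*(-2) = ⅔)
u = -15 (u = -5 - 10 = -15)
A(N) = 1
V(R) = 2 (V(R) = 2*1 = 2)
m(O) = (197 + O)/(9*(-209 + O)) (m(O) = ((O + 197)/(O - 209))/9 = ((197 + O)/(-209 + O))/9 = (197 + O)/(9*(-209 + O)))
V(u) + m(50) = 2 + (197 + 50)/(9*(-209 + 50)) = 2 + (⅑)*247/(-159) = 2 + (⅑)*(-1/159)*247 = 2 - 247/1431 = 2615/1431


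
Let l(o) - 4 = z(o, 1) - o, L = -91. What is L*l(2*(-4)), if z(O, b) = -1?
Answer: -1001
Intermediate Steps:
l(o) = 3 - o (l(o) = 4 + (-1 - o) = 3 - o)
L*l(2*(-4)) = -91*(3 - 2*(-4)) = -91*(3 - 1*(-8)) = -91*(3 + 8) = -91*11 = -1001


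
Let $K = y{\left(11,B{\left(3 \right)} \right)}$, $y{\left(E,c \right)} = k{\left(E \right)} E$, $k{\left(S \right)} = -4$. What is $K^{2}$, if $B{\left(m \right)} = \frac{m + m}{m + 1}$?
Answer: $1936$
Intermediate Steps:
$B{\left(m \right)} = \frac{2 m}{1 + m}$
$y{\left(E,c \right)} = - 4 E$
$K = -44$ ($K = \left(-4\right) 11 = -44$)
$K^{2} = \left(-44\right)^{2} = 1936$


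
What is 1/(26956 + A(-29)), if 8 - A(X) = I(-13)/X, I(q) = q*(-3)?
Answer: 29/781995 ≈ 3.7085e-5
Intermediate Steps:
I(q) = -3*q
A(X) = 8 - 39/X (A(X) = 8 - (-3*(-13))/X = 8 - 39/X)
1/(26956 + A(-29)) = 1/(26956 + (8 - 39/(-29))) = 1/(26956 + (8 - 39*(-1/29))) = 1/(26956 + (8 + 39/29)) = 1/(26956 + 271/29) = 1/(781995/29) = 29/781995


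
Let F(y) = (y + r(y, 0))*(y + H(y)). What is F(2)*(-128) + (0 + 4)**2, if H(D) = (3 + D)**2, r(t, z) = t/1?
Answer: -13808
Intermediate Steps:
r(t, z) = t (r(t, z) = t*1 = t)
F(y) = 2*y*(y + (3 + y)**2) (F(y) = (y + y)*(y + (3 + y)**2) = (2*y)*(y + (3 + y)**2) = 2*y*(y + (3 + y)**2))
F(2)*(-128) + (0 + 4)**2 = (2*2*(2 + (3 + 2)**2))*(-128) + (0 + 4)**2 = (2*2*(2 + 5**2))*(-128) + 4**2 = (2*2*(2 + 25))*(-128) + 16 = (2*2*27)*(-128) + 16 = 108*(-128) + 16 = -13824 + 16 = -13808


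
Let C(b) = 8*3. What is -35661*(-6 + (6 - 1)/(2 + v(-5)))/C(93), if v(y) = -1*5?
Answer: 273401/24 ≈ 11392.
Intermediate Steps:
v(y) = -5
C(b) = 24
-35661*(-6 + (6 - 1)/(2 + v(-5)))/C(93) = -(-35661/4 + 11887*(6 - 1)/(8*(2 - 5))) = -35661/(24/(-6 + 5/(-3))) = -35661/(24/(-6 + 5*(-1/3))) = -35661/(24/(-6 - 5/3)) = -35661/(24/(-23/3)) = -35661/(24*(-3/23)) = -35661/(-72/23) = -35661*(-23/72) = 273401/24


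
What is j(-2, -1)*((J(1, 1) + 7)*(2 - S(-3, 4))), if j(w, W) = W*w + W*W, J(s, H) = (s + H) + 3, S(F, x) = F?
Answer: 180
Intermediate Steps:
J(s, H) = 3 + H + s (J(s, H) = (H + s) + 3 = 3 + H + s)
j(w, W) = W**2 + W*w (j(w, W) = W*w + W**2 = W**2 + W*w)
j(-2, -1)*((J(1, 1) + 7)*(2 - S(-3, 4))) = (-(-1 - 2))*(((3 + 1 + 1) + 7)*(2 - 1*(-3))) = (-1*(-3))*((5 + 7)*(2 + 3)) = 3*(12*5) = 3*60 = 180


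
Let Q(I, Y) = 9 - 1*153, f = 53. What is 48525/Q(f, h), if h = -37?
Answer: -16175/48 ≈ -336.98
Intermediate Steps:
Q(I, Y) = -144 (Q(I, Y) = 9 - 153 = -144)
48525/Q(f, h) = 48525/(-144) = 48525*(-1/144) = -16175/48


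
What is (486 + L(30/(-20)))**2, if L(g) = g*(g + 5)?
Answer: 3697929/16 ≈ 2.3112e+5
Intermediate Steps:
L(g) = g*(5 + g)
(486 + L(30/(-20)))**2 = (486 + (30/(-20))*(5 + 30/(-20)))**2 = (486 + (30*(-1/20))*(5 + 30*(-1/20)))**2 = (486 - 3*(5 - 3/2)/2)**2 = (486 - 3/2*7/2)**2 = (486 - 21/4)**2 = (1923/4)**2 = 3697929/16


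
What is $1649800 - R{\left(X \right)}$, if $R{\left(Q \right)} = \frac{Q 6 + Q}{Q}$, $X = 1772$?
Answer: $1649793$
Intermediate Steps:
$R{\left(Q \right)} = 7$ ($R{\left(Q \right)} = \frac{6 Q + Q}{Q} = \frac{7 Q}{Q} = 7$)
$1649800 - R{\left(X \right)} = 1649800 - 7 = 1649793$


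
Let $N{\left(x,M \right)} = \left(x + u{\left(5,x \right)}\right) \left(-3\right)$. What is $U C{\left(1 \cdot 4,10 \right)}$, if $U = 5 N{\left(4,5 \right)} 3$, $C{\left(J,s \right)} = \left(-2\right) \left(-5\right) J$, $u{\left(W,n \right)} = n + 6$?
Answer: $-25200$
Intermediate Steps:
$u{\left(W,n \right)} = 6 + n$
$N{\left(x,M \right)} = -18 - 6 x$ ($N{\left(x,M \right)} = \left(x + \left(6 + x\right)\right) \left(-3\right) = \left(6 + 2 x\right) \left(-3\right) = -18 - 6 x$)
$C{\left(J,s \right)} = 10 J$
$U = -630$ ($U = 5 \left(-18 - 24\right) 3 = 5 \left(-42\right) 3 = \left(-210\right) 3 = -630$)
$U C{\left(1 \cdot 4,10 \right)} = - 630 \cdot 10 \cdot 1 \cdot 4 = - 630 \cdot 10 \cdot 4 = \left(-630\right) 40 = -25200$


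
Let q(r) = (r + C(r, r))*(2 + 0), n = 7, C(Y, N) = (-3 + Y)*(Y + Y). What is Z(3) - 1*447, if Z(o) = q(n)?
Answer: -321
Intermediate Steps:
C(Y, N) = 2*Y*(-3 + Y) (C(Y, N) = (-3 + Y)*(2*Y) = 2*Y*(-3 + Y))
q(r) = 2*r + 4*r*(-3 + r) (q(r) = (r + 2*r*(-3 + r))*(2 + 0) = (r + 2*r*(-3 + r))*2 = 2*r + 4*r*(-3 + r))
Z(o) = 126 (Z(o) = 2*7*(-5 + 2*7) = 2*7*(-5 + 14) = 2*7*9 = 126)
Z(3) - 1*447 = 126 - 1*447 = 126 - 447 = -321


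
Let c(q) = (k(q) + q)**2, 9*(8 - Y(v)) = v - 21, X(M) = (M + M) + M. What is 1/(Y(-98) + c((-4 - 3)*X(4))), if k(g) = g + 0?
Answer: 9/254207 ≈ 3.5404e-5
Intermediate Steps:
X(M) = 3*M (X(M) = 2*M + M = 3*M)
k(g) = g
Y(v) = 31/3 - v/9 (Y(v) = 8 - (v - 21)/9 = 8 - (-21 + v)/9 = 8 + (7/3 - v/9) = 31/3 - v/9)
c(q) = 4*q**2 (c(q) = (q + q)**2 = (2*q)**2 = 4*q**2)
1/(Y(-98) + c((-4 - 3)*X(4))) = 1/((31/3 - 1/9*(-98)) + 4*((-4 - 3)*(3*4))**2) = 1/((31/3 + 98/9) + 4*(-7*12)**2) = 1/(191/9 + 4*(-84)**2) = 1/(191/9 + 4*7056) = 1/(191/9 + 28224) = 1/(254207/9) = 9/254207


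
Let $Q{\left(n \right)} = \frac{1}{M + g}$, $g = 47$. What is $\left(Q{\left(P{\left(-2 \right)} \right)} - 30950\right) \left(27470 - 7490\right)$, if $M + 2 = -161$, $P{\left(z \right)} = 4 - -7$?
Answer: $- \frac{17933053995}{29} \approx -6.1838 \cdot 10^{8}$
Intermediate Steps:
$P{\left(z \right)} = 11$ ($P{\left(z \right)} = 4 + 7 = 11$)
$M = -163$ ($M = -2 - 161 = -163$)
$Q{\left(n \right)} = - \frac{1}{116}$ ($Q{\left(n \right)} = \frac{1}{-163 + 47} = \frac{1}{-116} = - \frac{1}{116}$)
$\left(Q{\left(P{\left(-2 \right)} \right)} - 30950\right) \left(27470 - 7490\right) = \left(- \frac{1}{116} - 30950\right) \left(27470 - 7490\right) = \left(- \frac{3590201}{116}\right) 19980 = - \frac{17933053995}{29}$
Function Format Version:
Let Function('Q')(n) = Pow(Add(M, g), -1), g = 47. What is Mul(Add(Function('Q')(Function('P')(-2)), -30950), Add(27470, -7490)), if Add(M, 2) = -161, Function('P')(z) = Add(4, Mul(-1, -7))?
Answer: Rational(-17933053995, 29) ≈ -6.1838e+8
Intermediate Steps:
Function('P')(z) = 11 (Function('P')(z) = Add(4, 7) = 11)
M = -163 (M = Add(-2, -161) = -163)
Function('Q')(n) = Rational(-1, 116) (Function('Q')(n) = Pow(Add(-163, 47), -1) = Pow(-116, -1) = Rational(-1, 116))
Mul(Add(Function('Q')(Function('P')(-2)), -30950), Add(27470, -7490)) = Mul(Add(Rational(-1, 116), -30950), Add(27470, -7490)) = Mul(Rational(-3590201, 116), 19980) = Rational(-17933053995, 29)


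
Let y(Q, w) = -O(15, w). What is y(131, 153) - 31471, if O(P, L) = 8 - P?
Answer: -31464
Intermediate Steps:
y(Q, w) = 7 (y(Q, w) = -(8 - 1*15) = -(8 - 15) = -1*(-7) = 7)
y(131, 153) - 31471 = 7 - 31471 = -31464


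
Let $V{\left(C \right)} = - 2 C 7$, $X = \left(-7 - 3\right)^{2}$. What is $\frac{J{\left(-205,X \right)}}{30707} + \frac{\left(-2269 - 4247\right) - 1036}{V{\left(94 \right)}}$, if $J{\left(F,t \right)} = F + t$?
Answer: $\frac{57940271}{10102603} \approx 5.7352$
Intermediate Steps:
$X = 100$ ($X = \left(-10\right)^{2} = 100$)
$V{\left(C \right)} = - 14 C$ ($V{\left(C \right)} = - 2 \cdot 7 C = - 14 C$)
$\frac{J{\left(-205,X \right)}}{30707} + \frac{\left(-2269 - 4247\right) - 1036}{V{\left(94 \right)}} = \frac{-205 + 100}{30707} + \frac{\left(-2269 - 4247\right) - 1036}{\left(-14\right) 94} = \left(-105\right) \frac{1}{30707} + \frac{-6516 - 1036}{-1316} = - \frac{105}{30707} - - \frac{1888}{329} = - \frac{105}{30707} + \frac{1888}{329} = \frac{57940271}{10102603}$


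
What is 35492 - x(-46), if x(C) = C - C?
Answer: 35492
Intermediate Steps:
x(C) = 0
35492 - x(-46) = 35492 - 1*0 = 35492 + 0 = 35492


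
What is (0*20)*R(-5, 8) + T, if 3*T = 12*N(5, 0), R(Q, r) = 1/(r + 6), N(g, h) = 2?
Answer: 8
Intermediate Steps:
R(Q, r) = 1/(6 + r)
T = 8 (T = (12*2)/3 = (⅓)*24 = 8)
(0*20)*R(-5, 8) + T = (0*20)/(6 + 8) + 8 = 0/14 + 8 = 0*(1/14) + 8 = 0 + 8 = 8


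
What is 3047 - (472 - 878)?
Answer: 3453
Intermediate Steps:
3047 - (472 - 878) = 3047 - 1*(-406) = 3047 + 406 = 3453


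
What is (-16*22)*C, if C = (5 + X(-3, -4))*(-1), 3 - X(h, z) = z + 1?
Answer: 3872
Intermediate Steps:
X(h, z) = 2 - z (X(h, z) = 3 - (z + 1) = 3 - (1 + z) = 3 + (-1 - z) = 2 - z)
C = -11 (C = (5 + (2 - 1*(-4)))*(-1) = (5 + (2 + 4))*(-1) = (5 + 6)*(-1) = 11*(-1) = -11)
(-16*22)*C = -16*22*(-11) = -352*(-11) = 3872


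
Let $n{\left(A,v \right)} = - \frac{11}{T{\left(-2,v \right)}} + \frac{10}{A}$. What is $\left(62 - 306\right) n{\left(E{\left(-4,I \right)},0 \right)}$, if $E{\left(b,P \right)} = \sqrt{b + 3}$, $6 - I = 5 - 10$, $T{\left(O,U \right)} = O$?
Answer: $-1342 + 2440 i \approx -1342.0 + 2440.0 i$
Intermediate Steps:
$I = 11$ ($I = 6 - \left(5 - 10\right) = 6 - -5 = 6 + 5 = 11$)
$E{\left(b,P \right)} = \sqrt{3 + b}$
$n{\left(A,v \right)} = \frac{11}{2} + \frac{10}{A}$ ($n{\left(A,v \right)} = - \frac{11}{-2} + \frac{10}{A} = \left(-11\right) \left(- \frac{1}{2}\right) + \frac{10}{A} = \frac{11}{2} + \frac{10}{A}$)
$\left(62 - 306\right) n{\left(E{\left(-4,I \right)},0 \right)} = \left(62 - 306\right) \left(\frac{11}{2} + \frac{10}{\sqrt{3 - 4}}\right) = - 244 \left(\frac{11}{2} + \frac{10}{\sqrt{-1}}\right) = - 244 \left(\frac{11}{2} + \frac{10}{i}\right) = - 244 \left(\frac{11}{2} + 10 \left(- i\right)\right) = - 244 \left(\frac{11}{2} - 10 i\right) = -1342 + 2440 i$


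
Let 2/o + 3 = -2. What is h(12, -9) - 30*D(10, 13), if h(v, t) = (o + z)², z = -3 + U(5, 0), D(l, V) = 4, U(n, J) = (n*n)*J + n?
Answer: -2936/25 ≈ -117.44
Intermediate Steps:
U(n, J) = n + J*n² (U(n, J) = n²*J + n = J*n² + n = n + J*n²)
o = -⅖ (o = 2/(-3 - 2) = 2/(-5) = 2*(-⅕) = -⅖ ≈ -0.40000)
z = 2 (z = -3 + 5*(1 + 0*5) = -3 + 5*(1 + 0) = -3 + 5*1 = -3 + 5 = 2)
h(v, t) = 64/25 (h(v, t) = (-⅖ + 2)² = (8/5)² = 64/25)
h(12, -9) - 30*D(10, 13) = 64/25 - 30*4 = 64/25 - 120 = -2936/25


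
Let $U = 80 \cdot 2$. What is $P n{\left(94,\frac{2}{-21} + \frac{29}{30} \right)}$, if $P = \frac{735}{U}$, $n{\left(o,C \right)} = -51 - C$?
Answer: $- \frac{76251}{320} \approx -238.28$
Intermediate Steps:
$U = 160$
$P = \frac{147}{32}$ ($P = \frac{735}{160} = 735 \cdot \frac{1}{160} = \frac{147}{32} \approx 4.5938$)
$P n{\left(94,\frac{2}{-21} + \frac{29}{30} \right)} = \frac{147 \left(-51 - \left(\frac{2}{-21} + \frac{29}{30}\right)\right)}{32} = \frac{147 \left(-51 - \left(2 \left(- \frac{1}{21}\right) + 29 \cdot \frac{1}{30}\right)\right)}{32} = \frac{147 \left(-51 - \left(- \frac{2}{21} + \frac{29}{30}\right)\right)}{32} = \frac{147 \left(-51 - \frac{61}{70}\right)}{32} = \frac{147}{32} \left(- \frac{3631}{70}\right) = - \frac{76251}{320}$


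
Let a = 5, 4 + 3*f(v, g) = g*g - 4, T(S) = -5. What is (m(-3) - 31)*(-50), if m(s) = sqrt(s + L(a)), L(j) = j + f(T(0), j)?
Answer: 1550 - 50*sqrt(69)/3 ≈ 1411.6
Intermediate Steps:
f(v, g) = -8/3 + g**2/3 (f(v, g) = -4/3 + (g*g - 4)/3 = -4/3 + (g**2 - 4)/3 = -4/3 + (-4 + g**2)/3 = -4/3 + (-4/3 + g**2/3) = -8/3 + g**2/3)
L(j) = -8/3 + j + j**2/3 (L(j) = j + (-8/3 + j**2/3) = -8/3 + j + j**2/3)
m(s) = sqrt(32/3 + s) (m(s) = sqrt(s + (-8/3 + 5 + (1/3)*5**2)) = sqrt(s + (-8/3 + 5 + (1/3)*25)) = sqrt(s + (-8/3 + 5 + 25/3)) = sqrt(s + 32/3) = sqrt(32/3 + s))
(m(-3) - 31)*(-50) = (sqrt(96 + 9*(-3))/3 - 31)*(-50) = (sqrt(96 - 27)/3 - 31)*(-50) = (sqrt(69)/3 - 31)*(-50) = (-31 + sqrt(69)/3)*(-50) = 1550 - 50*sqrt(69)/3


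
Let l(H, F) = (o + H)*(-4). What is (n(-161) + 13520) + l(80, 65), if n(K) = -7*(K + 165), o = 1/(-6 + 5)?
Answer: 13176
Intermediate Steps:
o = -1 (o = 1/(-1) = -1)
l(H, F) = 4 - 4*H (l(H, F) = (-1 + H)*(-4) = 4 - 4*H)
n(K) = -1155 - 7*K (n(K) = -7*(165 + K) = -1155 - 7*K)
(n(-161) + 13520) + l(80, 65) = ((-1155 - 7*(-161)) + 13520) + (4 - 4*80) = ((-1155 + 1127) + 13520) + (4 - 320) = (-28 + 13520) - 316 = 13492 - 316 = 13176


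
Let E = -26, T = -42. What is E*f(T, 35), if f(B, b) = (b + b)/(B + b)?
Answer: 260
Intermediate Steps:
f(B, b) = 2*b/(B + b) (f(B, b) = (2*b)/(B + b) = 2*b/(B + b))
E*f(T, 35) = -52*35/(-42 + 35) = -52*35/(-7) = -52*35*(-1)/7 = -26*(-10) = 260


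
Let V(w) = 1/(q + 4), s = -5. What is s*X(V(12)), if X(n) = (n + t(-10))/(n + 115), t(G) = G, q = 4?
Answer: 395/921 ≈ 0.42888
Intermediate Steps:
V(w) = 1/8 (V(w) = 1/(4 + 4) = 1/8)
X(n) = (-10 + n)/(115 + n) (X(n) = (n - 10)/(n + 115) = (-10 + n)/(115 + n))
s*X(V(12)) = -5*(-10 + 1/8)/(115 + 1/8) = -5*(-79)/(921/8*8) = -40*(-79)/(921*8) = -5*(-79/921) = 395/921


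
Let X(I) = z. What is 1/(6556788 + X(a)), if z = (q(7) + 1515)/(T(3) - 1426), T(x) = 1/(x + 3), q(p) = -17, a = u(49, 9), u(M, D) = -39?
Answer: 8555/56093312352 ≈ 1.5251e-7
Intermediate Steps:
a = -39
T(x) = 1/(3 + x)
z = -8988/8555 (z = (-17 + 1515)/(1/(3 + 3) - 1426) = 1498/(1/6 - 1426) = 1498/(⅙ - 1426) = 1498/(-8555/6) = 1498*(-6/8555) = -8988/8555 ≈ -1.0506)
X(I) = -8988/8555
1/(6556788 + X(a)) = 1/(6556788 - 8988/8555) = 1/(56093312352/8555) = 8555/56093312352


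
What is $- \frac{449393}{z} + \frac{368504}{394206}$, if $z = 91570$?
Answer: $- \frac{71704752839}{18048721710} \approx -3.9728$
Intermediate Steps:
$- \frac{449393}{z} + \frac{368504}{394206} = - \frac{449393}{91570} + \frac{368504}{394206} = \left(-449393\right) \frac{1}{91570} + 368504 \cdot \frac{1}{394206} = - \frac{449393}{91570} + \frac{184252}{197103} = - \frac{71704752839}{18048721710}$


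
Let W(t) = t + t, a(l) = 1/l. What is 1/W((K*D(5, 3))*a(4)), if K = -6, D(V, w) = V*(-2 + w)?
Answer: -1/15 ≈ -0.066667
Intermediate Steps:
W(t) = 2*t
1/W((K*D(5, 3))*a(4)) = 1/(2*(-30*(-2 + 3)/4)) = 1/(2*(-30*(¼))) = 1/(2*(-6*5*(¼))) = 1/(2*(-30*¼)) = 1/(2*(-15/2)) = 1/(-15) = -1/15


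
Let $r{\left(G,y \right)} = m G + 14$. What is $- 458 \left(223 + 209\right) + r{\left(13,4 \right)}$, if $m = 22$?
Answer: $-197556$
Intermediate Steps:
$r{\left(G,y \right)} = 14 + 22 G$ ($r{\left(G,y \right)} = 22 G + 14 = 14 + 22 G$)
$- 458 \left(223 + 209\right) + r{\left(13,4 \right)} = - 458 \left(223 + 209\right) + \left(14 + 22 \cdot 13\right) = \left(-458\right) 432 + \left(14 + 286\right) = -197856 + 300 = -197556$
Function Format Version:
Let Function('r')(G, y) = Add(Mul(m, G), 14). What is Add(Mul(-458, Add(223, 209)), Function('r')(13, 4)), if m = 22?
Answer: -197556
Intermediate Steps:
Function('r')(G, y) = Add(14, Mul(22, G)) (Function('r')(G, y) = Add(Mul(22, G), 14) = Add(14, Mul(22, G)))
Add(Mul(-458, Add(223, 209)), Function('r')(13, 4)) = Add(Mul(-458, Add(223, 209)), Add(14, Mul(22, 13))) = Add(Mul(-458, 432), Add(14, 286)) = Add(-197856, 300) = -197556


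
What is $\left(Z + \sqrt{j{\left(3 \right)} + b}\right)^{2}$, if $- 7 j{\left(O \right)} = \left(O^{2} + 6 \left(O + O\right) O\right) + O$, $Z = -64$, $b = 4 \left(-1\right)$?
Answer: $\frac{28524}{7} - \frac{256 i \sqrt{259}}{7} \approx 4074.9 - 588.56 i$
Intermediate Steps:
$b = -4$
$j{\left(O \right)} = - \frac{13 O^{2}}{7} - \frac{O}{7}$ ($j{\left(O \right)} = - \frac{\left(O^{2} + 6 \left(O + O\right) O\right) + O}{7} = - \frac{\left(O^{2} + 6 \cdot 2 O O\right) + O}{7} = - \frac{\left(O^{2} + 12 O O\right) + O}{7} = - \frac{\left(O^{2} + 12 O^{2}\right) + O}{7} = - \frac{13 O^{2} + O}{7} = - \frac{O + 13 O^{2}}{7} = - \frac{13 O^{2}}{7} - \frac{O}{7}$)
$\left(Z + \sqrt{j{\left(3 \right)} + b}\right)^{2} = \left(-64 + \sqrt{\left(- \frac{1}{7}\right) 3 \left(1 + 13 \cdot 3\right) - 4}\right)^{2} = \left(-64 + \sqrt{\left(- \frac{1}{7}\right) 3 \left(1 + 39\right) - 4}\right)^{2} = \left(-64 + \sqrt{\left(- \frac{1}{7}\right) 3 \cdot 40 - 4}\right)^{2} = \left(-64 + \sqrt{- \frac{120}{7} - 4}\right)^{2} = \left(-64 + \sqrt{- \frac{148}{7}}\right)^{2} = \left(-64 + \frac{2 i \sqrt{259}}{7}\right)^{2}$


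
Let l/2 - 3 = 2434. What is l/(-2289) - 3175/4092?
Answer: -9070661/3122196 ≈ -2.9052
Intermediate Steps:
l = 4874 (l = 6 + 2*2434 = 6 + 4868 = 4874)
l/(-2289) - 3175/4092 = 4874/(-2289) - 3175/4092 = 4874*(-1/2289) - 3175*1/4092 = -4874/2289 - 3175/4092 = -9070661/3122196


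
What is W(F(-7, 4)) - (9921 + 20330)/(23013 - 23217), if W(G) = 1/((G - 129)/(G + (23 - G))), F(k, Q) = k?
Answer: 60433/408 ≈ 148.12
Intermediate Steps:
W(G) = 1/(-129/23 + G/23) (W(G) = 1/((-129 + G)/23) = 1/((-129 + G)*(1/23)) = 1/(-129/23 + G/23))
W(F(-7, 4)) - (9921 + 20330)/(23013 - 23217) = 23/(-129 - 7) - (9921 + 20330)/(23013 - 23217) = 23/(-136) - 30251/(-204) = 23*(-1/136) - 30251*(-1)/204 = -23/136 - 1*(-30251/204) = -23/136 + 30251/204 = 60433/408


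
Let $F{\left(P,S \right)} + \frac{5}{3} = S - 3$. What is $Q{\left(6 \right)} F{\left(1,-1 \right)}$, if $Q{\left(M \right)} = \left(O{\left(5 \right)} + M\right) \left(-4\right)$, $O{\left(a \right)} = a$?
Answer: $\frac{748}{3} \approx 249.33$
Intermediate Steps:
$F{\left(P,S \right)} = - \frac{14}{3} + S$ ($F{\left(P,S \right)} = - \frac{5}{3} + \left(S - 3\right) = - \frac{5}{3} + \left(-3 + S\right) = - \frac{14}{3} + S$)
$Q{\left(M \right)} = -20 - 4 M$ ($Q{\left(M \right)} = \left(5 + M\right) \left(-4\right) = -20 - 4 M$)
$Q{\left(6 \right)} F{\left(1,-1 \right)} = \left(-20 - 24\right) \left(- \frac{14}{3} - 1\right) = \left(-20 - 24\right) \left(- \frac{17}{3}\right) = \left(-44\right) \left(- \frac{17}{3}\right) = \frac{748}{3}$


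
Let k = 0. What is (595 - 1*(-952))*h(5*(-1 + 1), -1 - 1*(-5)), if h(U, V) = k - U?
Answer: 0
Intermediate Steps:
h(U, V) = -U (h(U, V) = 0 - U = -U)
(595 - 1*(-952))*h(5*(-1 + 1), -1 - 1*(-5)) = (595 - 1*(-952))*(-5*(-1 + 1)) = (595 + 952)*(-5*0) = 1547*(-1*0) = 1547*0 = 0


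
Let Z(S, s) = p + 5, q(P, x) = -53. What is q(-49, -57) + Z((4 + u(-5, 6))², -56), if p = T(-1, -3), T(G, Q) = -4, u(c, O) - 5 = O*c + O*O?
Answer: -52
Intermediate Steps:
u(c, O) = 5 + O² + O*c (u(c, O) = 5 + (O*c + O*O) = 5 + (O*c + O²) = 5 + (O² + O*c) = 5 + O² + O*c)
p = -4
Z(S, s) = 1 (Z(S, s) = -4 + 5 = 1)
q(-49, -57) + Z((4 + u(-5, 6))², -56) = -53 + 1 = -52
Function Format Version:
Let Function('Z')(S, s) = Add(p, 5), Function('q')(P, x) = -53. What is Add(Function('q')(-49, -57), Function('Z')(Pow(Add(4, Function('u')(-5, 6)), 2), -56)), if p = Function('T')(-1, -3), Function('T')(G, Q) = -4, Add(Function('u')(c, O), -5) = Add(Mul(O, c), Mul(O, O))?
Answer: -52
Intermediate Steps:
Function('u')(c, O) = Add(5, Pow(O, 2), Mul(O, c)) (Function('u')(c, O) = Add(5, Add(Mul(O, c), Mul(O, O))) = Add(5, Add(Mul(O, c), Pow(O, 2))) = Add(5, Add(Pow(O, 2), Mul(O, c))) = Add(5, Pow(O, 2), Mul(O, c)))
p = -4
Function('Z')(S, s) = 1 (Function('Z')(S, s) = Add(-4, 5) = 1)
Add(Function('q')(-49, -57), Function('Z')(Pow(Add(4, Function('u')(-5, 6)), 2), -56)) = Add(-53, 1) = -52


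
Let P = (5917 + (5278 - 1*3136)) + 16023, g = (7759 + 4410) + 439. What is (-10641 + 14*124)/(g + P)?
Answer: -1781/7338 ≈ -0.24271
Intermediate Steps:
g = 12608 (g = 12169 + 439 = 12608)
P = 24082 (P = (5917 + (5278 - 3136)) + 16023 = (5917 + 2142) + 16023 = 8059 + 16023 = 24082)
(-10641 + 14*124)/(g + P) = (-10641 + 14*124)/(12608 + 24082) = (-10641 + 1736)/36690 = -8905*1/36690 = -1781/7338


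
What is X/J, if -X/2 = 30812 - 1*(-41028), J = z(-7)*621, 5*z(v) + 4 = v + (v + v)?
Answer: 28736/621 ≈ 46.274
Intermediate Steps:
z(v) = -4/5 + 3*v/5 (z(v) = -4/5 + (v + (v + v))/5 = -4/5 + (v + 2*v)/5 = -4/5 + (3*v)/5 = -4/5 + 3*v/5)
J = -3105 (J = (-4/5 + (3/5)*(-7))*621 = (-4/5 - 21/5)*621 = -5*621 = -3105)
X = -143680 (X = -2*(30812 - 1*(-41028)) = -2*(30812 + 41028) = -2*71840 = -143680)
X/J = -143680/(-3105) = -143680*(-1/3105) = 28736/621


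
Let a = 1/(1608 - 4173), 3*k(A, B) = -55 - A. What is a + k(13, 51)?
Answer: -58141/2565 ≈ -22.667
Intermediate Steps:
k(A, B) = -55/3 - A/3 (k(A, B) = (-55 - A)/3 = -55/3 - A/3)
a = -1/2565 (a = 1/(-2565) = -1/2565 ≈ -0.00038986)
a + k(13, 51) = -1/2565 + (-55/3 - ⅓*13) = -1/2565 + (-55/3 - 13/3) = -1/2565 - 68/3 = -58141/2565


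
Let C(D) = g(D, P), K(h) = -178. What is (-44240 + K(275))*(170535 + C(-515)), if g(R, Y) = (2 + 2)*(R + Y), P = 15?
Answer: -7485987630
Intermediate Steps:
g(R, Y) = 4*R + 4*Y (g(R, Y) = 4*(R + Y) = 4*R + 4*Y)
C(D) = 60 + 4*D (C(D) = 4*D + 4*15 = 4*D + 60 = 60 + 4*D)
(-44240 + K(275))*(170535 + C(-515)) = (-44240 - 178)*(170535 + (60 + 4*(-515))) = -44418*(170535 + (60 - 2060)) = -44418*(170535 - 2000) = -44418*168535 = -7485987630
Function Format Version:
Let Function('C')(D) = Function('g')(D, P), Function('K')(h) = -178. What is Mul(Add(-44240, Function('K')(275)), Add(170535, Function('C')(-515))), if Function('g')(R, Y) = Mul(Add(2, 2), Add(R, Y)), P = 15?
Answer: -7485987630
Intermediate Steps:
Function('g')(R, Y) = Add(Mul(4, R), Mul(4, Y)) (Function('g')(R, Y) = Mul(4, Add(R, Y)) = Add(Mul(4, R), Mul(4, Y)))
Function('C')(D) = Add(60, Mul(4, D)) (Function('C')(D) = Add(Mul(4, D), Mul(4, 15)) = Add(Mul(4, D), 60) = Add(60, Mul(4, D)))
Mul(Add(-44240, Function('K')(275)), Add(170535, Function('C')(-515))) = Mul(Add(-44240, -178), Add(170535, Add(60, Mul(4, -515)))) = Mul(-44418, Add(170535, Add(60, -2060))) = Mul(-44418, Add(170535, -2000)) = Mul(-44418, 168535) = -7485987630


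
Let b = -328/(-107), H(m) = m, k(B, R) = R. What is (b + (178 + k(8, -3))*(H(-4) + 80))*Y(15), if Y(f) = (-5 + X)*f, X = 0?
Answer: -106757100/107 ≈ -9.9773e+5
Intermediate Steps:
Y(f) = -5*f (Y(f) = (-5 + 0)*f = -5*f)
b = 328/107 (b = -328*(-1/107) = 328/107 ≈ 3.0654)
(b + (178 + k(8, -3))*(H(-4) + 80))*Y(15) = (328/107 + (178 - 3)*(-4 + 80))*(-5*15) = (328/107 + 175*76)*(-75) = (328/107 + 13300)*(-75) = (1423428/107)*(-75) = -106757100/107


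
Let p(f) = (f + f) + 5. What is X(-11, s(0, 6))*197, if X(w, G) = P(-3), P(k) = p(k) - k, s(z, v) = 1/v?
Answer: 394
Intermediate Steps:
p(f) = 5 + 2*f (p(f) = 2*f + 5 = 5 + 2*f)
P(k) = 5 + k (P(k) = (5 + 2*k) - k = 5 + k)
X(w, G) = 2 (X(w, G) = 5 - 3 = 2)
X(-11, s(0, 6))*197 = 2*197 = 394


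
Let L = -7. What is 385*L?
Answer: -2695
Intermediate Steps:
385*L = 385*(-7) = -2695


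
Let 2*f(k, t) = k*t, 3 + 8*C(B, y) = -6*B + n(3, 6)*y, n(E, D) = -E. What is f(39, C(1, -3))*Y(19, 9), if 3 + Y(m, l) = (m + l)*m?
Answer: 0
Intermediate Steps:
Y(m, l) = -3 + m*(l + m) (Y(m, l) = -3 + (m + l)*m = -3 + (l + m)*m = -3 + m*(l + m))
C(B, y) = -3/8 - 3*B/4 - 3*y/8 (C(B, y) = -3/8 + (-6*B + (-1*3)*y)/8 = -3/8 + (-6*B - 3*y)/8 = -3/8 + (-3*B/4 - 3*y/8) = -3/8 - 3*B/4 - 3*y/8)
f(k, t) = k*t/2 (f(k, t) = (k*t)/2 = k*t/2)
f(39, C(1, -3))*Y(19, 9) = ((½)*39*(-3/8 - ¾*1 - 3/8*(-3)))*(-3 + 19² + 9*19) = ((½)*39*(-3/8 - ¾ + 9/8))*(-3 + 361 + 171) = ((½)*39*0)*529 = 0*529 = 0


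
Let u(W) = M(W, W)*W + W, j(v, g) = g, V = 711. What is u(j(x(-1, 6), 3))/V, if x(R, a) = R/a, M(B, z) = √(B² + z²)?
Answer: 1/237 + √2/79 ≈ 0.022121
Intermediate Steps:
u(W) = W + W*√2*√(W²) (u(W) = √(W² + W²)*W + W = √(2*W²)*W + W = (√2*√(W²))*W + W = W*√2*√(W²) + W = W + W*√2*√(W²))
u(j(x(-1, 6), 3))/V = (3*(1 + √2*√(3²)))/711 = (3*(1 + √2*√9))*(1/711) = (3*(1 + √2*3))*(1/711) = (3*(1 + 3*√2))*(1/711) = (3 + 9*√2)*(1/711) = 1/237 + √2/79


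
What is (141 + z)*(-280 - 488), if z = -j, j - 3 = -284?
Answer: -324096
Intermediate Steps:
j = -281 (j = 3 - 284 = -281)
z = 281 (z = -1*(-281) = 281)
(141 + z)*(-280 - 488) = (141 + 281)*(-280 - 488) = 422*(-768) = -324096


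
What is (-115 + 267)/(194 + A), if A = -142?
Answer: 38/13 ≈ 2.9231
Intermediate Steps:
(-115 + 267)/(194 + A) = (-115 + 267)/(194 - 142) = 152/52 = 152*(1/52) = 38/13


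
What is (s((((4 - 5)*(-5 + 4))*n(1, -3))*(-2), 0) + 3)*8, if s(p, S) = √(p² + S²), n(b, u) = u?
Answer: 72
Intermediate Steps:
s(p, S) = √(S² + p²)
(s((((4 - 5)*(-5 + 4))*n(1, -3))*(-2), 0) + 3)*8 = (√(0² + ((((4 - 5)*(-5 + 4))*(-3))*(-2))²) + 3)*8 = (√(0 + ((-1*(-1)*(-3))*(-2))²) + 3)*8 = (√(0 + ((1*(-3))*(-2))²) + 3)*8 = (√(0 + (-3*(-2))²) + 3)*8 = (√(0 + 6²) + 3)*8 = (√(0 + 36) + 3)*8 = (√36 + 3)*8 = (6 + 3)*8 = 9*8 = 72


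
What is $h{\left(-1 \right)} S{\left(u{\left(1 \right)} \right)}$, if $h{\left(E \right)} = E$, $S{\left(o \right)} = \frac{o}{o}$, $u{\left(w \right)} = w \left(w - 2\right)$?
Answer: $-1$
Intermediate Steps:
$u{\left(w \right)} = w \left(-2 + w\right)$
$S{\left(o \right)} = 1$
$h{\left(-1 \right)} S{\left(u{\left(1 \right)} \right)} = \left(-1\right) 1 = -1$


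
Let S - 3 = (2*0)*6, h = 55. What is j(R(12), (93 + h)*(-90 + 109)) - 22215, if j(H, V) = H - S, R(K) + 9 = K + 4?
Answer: -22211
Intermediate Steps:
R(K) = -5 + K (R(K) = -9 + (K + 4) = -9 + (4 + K) = -5 + K)
S = 3 (S = 3 + (2*0)*6 = 3 + 0*6 = 3 + 0 = 3)
j(H, V) = -3 + H (j(H, V) = H - 1*3 = H - 3 = -3 + H)
j(R(12), (93 + h)*(-90 + 109)) - 22215 = (-3 + (-5 + 12)) - 22215 = (-3 + 7) - 22215 = 4 - 22215 = -22211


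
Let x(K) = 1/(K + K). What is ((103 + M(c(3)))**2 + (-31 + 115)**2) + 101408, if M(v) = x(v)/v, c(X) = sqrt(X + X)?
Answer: 17148985/144 ≈ 1.1909e+5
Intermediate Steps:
c(X) = sqrt(2)*sqrt(X) (c(X) = sqrt(2*X) = sqrt(2)*sqrt(X))
x(K) = 1/(2*K)
M(v) = 1/(2*v**2) (M(v) = (1/(2*v))/v = 1/(2*v**2))
((103 + M(c(3)))**2 + (-31 + 115)**2) + 101408 = ((103 + 1/(2*(sqrt(2)*sqrt(3))**2))**2 + (-31 + 115)**2) + 101408 = ((103 + 1/(2*(sqrt(6))**2))**2 + 84**2) + 101408 = ((103 + (1/2)*(1/6))**2 + 7056) + 101408 = ((103 + 1/12)**2 + 7056) + 101408 = ((1237/12)**2 + 7056) + 101408 = (1530169/144 + 7056) + 101408 = 2546233/144 + 101408 = 17148985/144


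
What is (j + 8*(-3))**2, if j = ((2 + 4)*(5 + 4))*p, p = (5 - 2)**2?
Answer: 213444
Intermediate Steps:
p = 9 (p = 3**2 = 9)
j = 486 (j = ((2 + 4)*(5 + 4))*9 = (6*9)*9 = 54*9 = 486)
(j + 8*(-3))**2 = (486 + 8*(-3))**2 = (486 - 24)**2 = 462**2 = 213444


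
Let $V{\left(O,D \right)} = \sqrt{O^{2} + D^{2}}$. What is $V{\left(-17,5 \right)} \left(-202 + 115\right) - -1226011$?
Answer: $1226011 - 87 \sqrt{314} \approx 1.2245 \cdot 10^{6}$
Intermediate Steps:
$V{\left(O,D \right)} = \sqrt{D^{2} + O^{2}}$
$V{\left(-17,5 \right)} \left(-202 + 115\right) - -1226011 = \sqrt{5^{2} + \left(-17\right)^{2}} \left(-202 + 115\right) - -1226011 = \sqrt{25 + 289} \left(-87\right) + 1226011 = \sqrt{314} \left(-87\right) + 1226011 = - 87 \sqrt{314} + 1226011 = 1226011 - 87 \sqrt{314}$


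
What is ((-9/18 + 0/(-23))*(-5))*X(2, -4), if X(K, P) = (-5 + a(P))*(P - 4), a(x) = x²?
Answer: -220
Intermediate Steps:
X(K, P) = (-5 + P²)*(-4 + P) (X(K, P) = (-5 + P²)*(P - 4) = (-5 + P²)*(-4 + P))
((-9/18 + 0/(-23))*(-5))*X(2, -4) = ((-9/18 + 0/(-23))*(-5))*(20 + (-4)³ - 5*(-4) - 4*(-4)²) = ((-9*1/18 + 0*(-1/23))*(-5))*(20 - 64 + 20 - 4*16) = ((-½ + 0)*(-5))*(20 - 64 + 20 - 64) = -½*(-5)*(-88) = (5/2)*(-88) = -220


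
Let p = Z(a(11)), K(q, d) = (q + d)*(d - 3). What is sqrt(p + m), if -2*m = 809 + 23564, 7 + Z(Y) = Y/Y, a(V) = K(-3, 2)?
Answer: I*sqrt(48770)/2 ≈ 110.42*I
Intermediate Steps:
K(q, d) = (-3 + d)*(d + q) (K(q, d) = (d + q)*(-3 + d) = (-3 + d)*(d + q))
a(V) = 1 (a(V) = 2**2 - 3*2 - 3*(-3) + 2*(-3) = 4 - 6 + 9 - 6 = 1)
Z(Y) = -6 (Z(Y) = -7 + Y/Y = -7 + 1 = -6)
p = -6
m = -24373/2 (m = -(809 + 23564)/2 = -1/2*24373 = -24373/2 ≈ -12187.)
sqrt(p + m) = sqrt(-6 - 24373/2) = sqrt(-24385/2) = I*sqrt(48770)/2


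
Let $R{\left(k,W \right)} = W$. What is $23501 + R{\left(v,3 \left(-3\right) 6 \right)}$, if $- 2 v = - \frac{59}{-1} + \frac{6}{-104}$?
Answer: $23447$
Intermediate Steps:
$v = - \frac{3065}{104}$ ($v = - \frac{- \frac{59}{-1} + \frac{6}{-104}}{2} = - \frac{\left(-59\right) \left(-1\right) + 6 \left(- \frac{1}{104}\right)}{2} = - \frac{59 - \frac{3}{52}}{2} = \left(- \frac{1}{2}\right) \frac{3065}{52} = - \frac{3065}{104} \approx -29.471$)
$23501 + R{\left(v,3 \left(-3\right) 6 \right)} = 23501 + 3 \left(-3\right) 6 = 23501 - 54 = 23447$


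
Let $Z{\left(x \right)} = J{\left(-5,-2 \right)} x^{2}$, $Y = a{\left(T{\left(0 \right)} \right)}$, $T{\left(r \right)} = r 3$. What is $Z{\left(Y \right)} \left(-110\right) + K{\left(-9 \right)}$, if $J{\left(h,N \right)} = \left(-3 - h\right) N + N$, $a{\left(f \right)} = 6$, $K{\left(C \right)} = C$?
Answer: $23751$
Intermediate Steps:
$T{\left(r \right)} = 3 r$
$J{\left(h,N \right)} = N + N \left(-3 - h\right)$ ($J{\left(h,N \right)} = N \left(-3 - h\right) + N = N + N \left(-3 - h\right)$)
$Y = 6$
$Z{\left(x \right)} = - 6 x^{2}$ ($Z{\left(x \right)} = \left(-1\right) \left(-2\right) \left(2 - 5\right) x^{2} = \left(-1\right) \left(-2\right) \left(-3\right) x^{2} = - 6 x^{2}$)
$Z{\left(Y \right)} \left(-110\right) + K{\left(-9 \right)} = - 6 \cdot 6^{2} \left(-110\right) - 9 = \left(-6\right) 36 \left(-110\right) - 9 = \left(-216\right) \left(-110\right) - 9 = 23760 - 9 = 23751$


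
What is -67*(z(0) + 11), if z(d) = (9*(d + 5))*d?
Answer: -737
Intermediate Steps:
z(d) = d*(45 + 9*d) (z(d) = (9*(5 + d))*d = (45 + 9*d)*d = d*(45 + 9*d))
-67*(z(0) + 11) = -67*(9*0*(5 + 0) + 11) = -67*(9*0*5 + 11) = -67*(0 + 11) = -67*11 = -737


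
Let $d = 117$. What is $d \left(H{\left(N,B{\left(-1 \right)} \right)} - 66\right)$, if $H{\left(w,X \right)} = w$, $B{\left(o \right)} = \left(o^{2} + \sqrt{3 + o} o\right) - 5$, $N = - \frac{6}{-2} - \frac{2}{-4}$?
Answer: $- \frac{14625}{2} \approx -7312.5$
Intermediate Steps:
$N = \frac{7}{2}$ ($N = \left(-6\right) \left(- \frac{1}{2}\right) - - \frac{1}{2} = 3 + \frac{1}{2} = \frac{7}{2} \approx 3.5$)
$B{\left(o \right)} = -5 + o^{2} + o \sqrt{3 + o}$ ($B{\left(o \right)} = \left(o^{2} + o \sqrt{3 + o}\right) - 5 = -5 + o^{2} + o \sqrt{3 + o}$)
$d \left(H{\left(N,B{\left(-1 \right)} \right)} - 66\right) = 117 \left(\frac{7}{2} - 66\right) = 117 \left(- \frac{125}{2}\right) = - \frac{14625}{2}$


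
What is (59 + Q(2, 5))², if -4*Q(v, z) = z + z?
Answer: 12769/4 ≈ 3192.3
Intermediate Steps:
Q(v, z) = -z/2 (Q(v, z) = -(z + z)/4 = -z/2)
(59 + Q(2, 5))² = (59 - ½*5)² = (59 - 5/2)² = (113/2)² = 12769/4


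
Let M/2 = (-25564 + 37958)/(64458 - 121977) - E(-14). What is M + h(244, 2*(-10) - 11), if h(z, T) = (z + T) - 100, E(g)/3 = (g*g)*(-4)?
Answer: 277044235/57519 ≈ 4816.6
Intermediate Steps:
E(g) = -12*g² (E(g) = 3*((g*g)*(-4)) = 3*(g²*(-4)) = 3*(-4*g²) = -12*g²)
h(z, T) = -100 + T + z (h(z, T) = (T + z) - 100 = -100 + T + z)
M = 270544588/57519 (M = 2*((-25564 + 37958)/(64458 - 121977) - (-12)*(-14)²) = 2*(12394/(-57519) - (-12)*196) = 2*(12394*(-1/57519) - 1*(-2352)) = 2*(-12394/57519 + 2352) = 2*(135272294/57519) = 270544588/57519 ≈ 4703.6)
M + h(244, 2*(-10) - 11) = 270544588/57519 + (-100 + (2*(-10) - 11) + 244) = 270544588/57519 + (-100 + (-20 - 11) + 244) = 270544588/57519 + (-100 - 31 + 244) = 270544588/57519 + 113 = 277044235/57519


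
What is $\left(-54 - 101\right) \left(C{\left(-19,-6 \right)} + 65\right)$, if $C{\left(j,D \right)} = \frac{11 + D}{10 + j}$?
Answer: $- \frac{89900}{9} \approx -9988.9$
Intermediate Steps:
$C{\left(j,D \right)} = \frac{11 + D}{10 + j}$
$\left(-54 - 101\right) \left(C{\left(-19,-6 \right)} + 65\right) = \left(-54 - 101\right) \left(\frac{11 - 6}{10 - 19} + 65\right) = \left(-54 - 101\right) \left(\frac{1}{-9} \cdot 5 + 65\right) = - 155 \left(\left(- \frac{1}{9}\right) 5 + 65\right) = - 155 \left(- \frac{5}{9} + 65\right) = \left(-155\right) \frac{580}{9} = - \frac{89900}{9}$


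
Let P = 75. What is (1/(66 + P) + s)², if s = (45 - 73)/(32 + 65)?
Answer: 14830201/187060329 ≈ 0.079280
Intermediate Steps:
s = -28/97 ≈ -0.28866
(1/(66 + P) + s)² = (1/(66 + 75) - 28/97)² = (1/141 - 28/97)² = (-3851/13677)² = 14830201/187060329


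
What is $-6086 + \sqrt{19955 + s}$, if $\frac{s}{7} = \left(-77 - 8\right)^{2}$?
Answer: $-6086 + \sqrt{70530} \approx -5820.4$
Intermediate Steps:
$s = 50575$ ($s = 7 \left(-77 - 8\right)^{2} = 7 \left(-85\right)^{2} = 7 \cdot 7225 = 50575$)
$-6086 + \sqrt{19955 + s} = -6086 + \sqrt{19955 + 50575} = -6086 + \sqrt{70530}$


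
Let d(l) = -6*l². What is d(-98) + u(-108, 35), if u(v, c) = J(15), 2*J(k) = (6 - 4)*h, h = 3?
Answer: -57621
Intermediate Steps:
J(k) = 3 (J(k) = ((6 - 4)*3)/2 = (2*3)/2 = (½)*6 = 3)
u(v, c) = 3
d(-98) + u(-108, 35) = -6*(-98)² + 3 = -6*9604 + 3 = -57624 + 3 = -57621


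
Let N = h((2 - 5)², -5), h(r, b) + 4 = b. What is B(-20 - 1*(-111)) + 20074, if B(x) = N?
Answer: 20065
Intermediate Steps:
h(r, b) = -4 + b
N = -9 (N = -4 - 5 = -9)
B(x) = -9
B(-20 - 1*(-111)) + 20074 = -9 + 20074 = 20065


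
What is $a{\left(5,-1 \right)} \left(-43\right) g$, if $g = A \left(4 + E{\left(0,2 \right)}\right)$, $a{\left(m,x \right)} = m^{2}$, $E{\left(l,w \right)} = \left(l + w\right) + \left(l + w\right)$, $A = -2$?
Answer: $17200$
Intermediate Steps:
$E{\left(l,w \right)} = 2 l + 2 w$
$g = -16$ ($g = - 2 \left(4 + \left(2 \cdot 0 + 2 \cdot 2\right)\right) = - 2 \left(4 + \left(0 + 4\right)\right) = - 2 \left(4 + 4\right) = \left(-2\right) 8 = -16$)
$a{\left(5,-1 \right)} \left(-43\right) g = 5^{2} \left(-43\right) \left(-16\right) = 25 \left(-43\right) \left(-16\right) = \left(-1075\right) \left(-16\right) = 17200$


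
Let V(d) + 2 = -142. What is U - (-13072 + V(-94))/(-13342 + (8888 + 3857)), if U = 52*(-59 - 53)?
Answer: -3490144/597 ≈ -5846.1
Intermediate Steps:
V(d) = -144 (V(d) = -2 - 142 = -144)
U = -5824 (U = 52*(-112) = -5824)
U - (-13072 + V(-94))/(-13342 + (8888 + 3857)) = -5824 - (-13072 - 144)/(-13342 + (8888 + 3857)) = -5824 - (-13216)/(-13342 + 12745) = -5824 - (-13216)/(-597) = -5824 - (-13216)*(-1)/597 = -5824 - 1*13216/597 = -5824 - 13216/597 = -3490144/597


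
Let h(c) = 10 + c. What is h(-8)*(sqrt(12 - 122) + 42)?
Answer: 84 + 2*I*sqrt(110) ≈ 84.0 + 20.976*I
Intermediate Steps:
h(-8)*(sqrt(12 - 122) + 42) = (10 - 8)*(sqrt(12 - 122) + 42) = 2*(sqrt(-110) + 42) = 2*(I*sqrt(110) + 42) = 2*(42 + I*sqrt(110)) = 84 + 2*I*sqrt(110)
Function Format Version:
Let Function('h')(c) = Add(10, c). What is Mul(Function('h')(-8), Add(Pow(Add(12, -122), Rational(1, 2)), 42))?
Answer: Add(84, Mul(2, I, Pow(110, Rational(1, 2)))) ≈ Add(84.000, Mul(20.976, I))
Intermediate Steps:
Mul(Function('h')(-8), Add(Pow(Add(12, -122), Rational(1, 2)), 42)) = Mul(Add(10, -8), Add(Pow(Add(12, -122), Rational(1, 2)), 42)) = Mul(2, Add(Pow(-110, Rational(1, 2)), 42)) = Mul(2, Add(Mul(I, Pow(110, Rational(1, 2))), 42)) = Mul(2, Add(42, Mul(I, Pow(110, Rational(1, 2))))) = Add(84, Mul(2, I, Pow(110, Rational(1, 2))))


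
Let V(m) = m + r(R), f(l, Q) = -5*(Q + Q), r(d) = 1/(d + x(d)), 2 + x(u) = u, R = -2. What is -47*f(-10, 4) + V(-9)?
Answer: 11225/6 ≈ 1870.8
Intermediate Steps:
x(u) = -2 + u
r(d) = 1/(-2 + 2*d) (r(d) = 1/(d + (-2 + d)) = 1/(-2 + 2*d))
f(l, Q) = -10*Q
V(m) = -⅙ + m (V(m) = m + 1/(2*(-1 - 2)) = m + (½)/(-3) = m + (½)*(-⅓) = m - ⅙ = -⅙ + m)
-47*f(-10, 4) + V(-9) = -(-470)*4 + (-⅙ - 9) = -47*(-40) - 55/6 = 1880 - 55/6 = 11225/6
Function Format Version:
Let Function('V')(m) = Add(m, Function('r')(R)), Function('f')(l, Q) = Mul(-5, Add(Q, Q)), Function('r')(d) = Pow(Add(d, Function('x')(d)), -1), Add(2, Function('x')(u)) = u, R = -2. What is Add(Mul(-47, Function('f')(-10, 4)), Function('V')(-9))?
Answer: Rational(11225, 6) ≈ 1870.8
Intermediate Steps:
Function('x')(u) = Add(-2, u)
Function('r')(d) = Pow(Add(-2, Mul(2, d)), -1) (Function('r')(d) = Pow(Add(d, Add(-2, d)), -1) = Pow(Add(-2, Mul(2, d)), -1))
Function('f')(l, Q) = Mul(-10, Q) (Function('f')(l, Q) = Mul(-5, Mul(2, Q)) = Mul(-10, Q))
Function('V')(m) = Add(Rational(-1, 6), m) (Function('V')(m) = Add(m, Mul(Rational(1, 2), Pow(Add(-1, -2), -1))) = Add(m, Mul(Rational(1, 2), Pow(-3, -1))) = Add(m, Mul(Rational(1, 2), Rational(-1, 3))) = Add(m, Rational(-1, 6)) = Add(Rational(-1, 6), m))
Add(Mul(-47, Function('f')(-10, 4)), Function('V')(-9)) = Add(Mul(-47, Mul(-10, 4)), Add(Rational(-1, 6), -9)) = Add(Mul(-47, -40), Rational(-55, 6)) = Add(1880, Rational(-55, 6)) = Rational(11225, 6)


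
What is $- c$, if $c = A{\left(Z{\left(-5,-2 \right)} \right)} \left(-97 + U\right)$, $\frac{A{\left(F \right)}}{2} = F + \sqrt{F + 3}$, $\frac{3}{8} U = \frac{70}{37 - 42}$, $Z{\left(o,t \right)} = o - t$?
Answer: $-806$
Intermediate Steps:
$U = - \frac{112}{3}$ ($U = \frac{8 \frac{70}{37 - 42}}{3} = \frac{8 \frac{70}{-5}}{3} = \frac{8 \cdot 70 \left(- \frac{1}{5}\right)}{3} = \frac{8}{3} \left(-14\right) = - \frac{112}{3} \approx -37.333$)
$A{\left(F \right)} = 2 F + 2 \sqrt{3 + F}$ ($A{\left(F \right)} = 2 \left(F + \sqrt{F + 3}\right) = 2 \left(F + \sqrt{3 + F}\right) = 2 F + 2 \sqrt{3 + F}$)
$c = 806$ ($c = \left(2 \left(-5 - -2\right) + 2 \sqrt{3 - 3}\right) \left(-97 - \frac{112}{3}\right) = \left(2 \left(-5 + 2\right) + 2 \sqrt{3 + \left(-5 + 2\right)}\right) \left(- \frac{403}{3}\right) = \left(2 \left(-3\right) + 2 \sqrt{3 - 3}\right) \left(- \frac{403}{3}\right) = \left(-6 + 2 \sqrt{0}\right) \left(- \frac{403}{3}\right) = \left(-6 + 2 \cdot 0\right) \left(- \frac{403}{3}\right) = \left(-6 + 0\right) \left(- \frac{403}{3}\right) = \left(-6\right) \left(- \frac{403}{3}\right) = 806$)
$- c = \left(-1\right) 806 = -806$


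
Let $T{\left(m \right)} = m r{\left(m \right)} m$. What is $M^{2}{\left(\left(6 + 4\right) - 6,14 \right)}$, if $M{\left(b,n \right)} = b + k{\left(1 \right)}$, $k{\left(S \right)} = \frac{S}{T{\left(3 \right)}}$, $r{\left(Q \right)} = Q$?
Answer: $\frac{11881}{729} \approx 16.298$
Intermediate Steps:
$T{\left(m \right)} = m^{3}$ ($T{\left(m \right)} = m m m = m^{2} m = m^{3}$)
$k{\left(S \right)} = \frac{S}{27}$ ($k{\left(S \right)} = \frac{S}{3^{3}} = \frac{S}{27}$)
$M{\left(b,n \right)} = \frac{1}{27} + b$ ($M{\left(b,n \right)} = b + \frac{1}{27} \cdot 1 = b + \frac{1}{27} = \frac{1}{27} + b$)
$M^{2}{\left(\left(6 + 4\right) - 6,14 \right)} = \left(\frac{1}{27} + \left(\left(6 + 4\right) - 6\right)\right)^{2} = \left(\frac{1}{27} + \left(10 - 6\right)\right)^{2} = \left(\frac{1}{27} + 4\right)^{2} = \left(\frac{109}{27}\right)^{2} = \frac{11881}{729}$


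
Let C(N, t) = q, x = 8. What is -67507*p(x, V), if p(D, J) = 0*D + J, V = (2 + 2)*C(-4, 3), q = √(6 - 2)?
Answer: -540056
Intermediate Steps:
q = 2 (q = √4 = 2)
C(N, t) = 2
V = 8 (V = (2 + 2)*2 = 4*2 = 8)
p(D, J) = J (p(D, J) = 0 + J = J)
-67507*p(x, V) = -67507*8 = -540056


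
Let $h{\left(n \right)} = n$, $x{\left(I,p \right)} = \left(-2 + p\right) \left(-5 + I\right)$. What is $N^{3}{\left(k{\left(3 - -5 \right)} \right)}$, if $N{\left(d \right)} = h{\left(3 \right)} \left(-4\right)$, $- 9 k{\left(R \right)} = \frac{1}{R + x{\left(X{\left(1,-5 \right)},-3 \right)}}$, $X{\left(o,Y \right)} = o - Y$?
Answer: $-1728$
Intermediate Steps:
$x{\left(I,p \right)} = \left(-5 + I\right) \left(-2 + p\right)$
$k{\left(R \right)} = - \frac{1}{9 \left(-5 + R\right)}$ ($k{\left(R \right)} = - \frac{1}{9 \left(R + \left(10 - -15 - 2 \left(1 - -5\right) + \left(1 - -5\right) \left(-3\right)\right)\right)} = - \frac{1}{9 \left(R + \left(10 + 15 - 2 \left(1 + 5\right) + \left(1 + 5\right) \left(-3\right)\right)\right)} = - \frac{1}{9 \left(R + \left(10 + 15 - 12 + 6 \left(-3\right)\right)\right)} = - \frac{1}{9 \left(R + \left(10 + 15 - 12 - 18\right)\right)} = - \frac{1}{9 \left(R - 5\right)} = - \frac{1}{9 \left(-5 + R\right)}$)
$N{\left(d \right)} = -12$ ($N{\left(d \right)} = 3 \left(-4\right) = -12$)
$N^{3}{\left(k{\left(3 - -5 \right)} \right)} = \left(-12\right)^{3} = -1728$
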